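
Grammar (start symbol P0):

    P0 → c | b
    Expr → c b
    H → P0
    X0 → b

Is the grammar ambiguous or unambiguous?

Only P0 is reachable from P0; ignoring the rest: Restricted to the reachable nonterminals, every rule has the form A → t or A → t B, and no two rules for the same A share a first terminal. The grammar encodes a DFA — one run per string.

Unambiguous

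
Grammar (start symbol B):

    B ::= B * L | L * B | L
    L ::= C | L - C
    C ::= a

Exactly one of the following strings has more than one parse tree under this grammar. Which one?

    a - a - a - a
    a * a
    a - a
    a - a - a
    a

a * a

a - a - a - a: 1 tree
a * a: 2 trees
a - a: 1 tree
a - a - a: 1 tree
a: 1 tree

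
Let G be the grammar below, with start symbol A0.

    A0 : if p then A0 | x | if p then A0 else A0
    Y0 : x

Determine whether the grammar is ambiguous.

Witness: if p then if p then x else x

Derivation 1: A0 ⇒ if p then A0 ⇒ if p then if p then A0 else A0 ⇒ if p then if p then x else A0 ⇒ if p then if p then x else x
Derivation 2: A0 ⇒ if p then A0 else A0 ⇒ if p then if p then A0 else A0 ⇒ if p then if p then x else A0 ⇒ if p then if p then x else x

Two distinct leftmost derivations for the same string.

Ambiguous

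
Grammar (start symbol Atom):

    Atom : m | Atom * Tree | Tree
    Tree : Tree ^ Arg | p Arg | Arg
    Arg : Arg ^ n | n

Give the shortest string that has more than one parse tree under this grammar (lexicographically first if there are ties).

n ^ n

length 1: no string has ≥2 trees
length 2: no string has ≥2 trees
length 3: n ^ n has 2 parse trees

Two derivations of n ^ n:
  Atom ⇒ Tree ⇒ Tree ^ Arg ⇒ Arg ^ Arg ⇒ n ^ Arg ⇒ n ^ n
  Atom ⇒ Tree ⇒ Arg ⇒ Arg ^ n ⇒ n ^ n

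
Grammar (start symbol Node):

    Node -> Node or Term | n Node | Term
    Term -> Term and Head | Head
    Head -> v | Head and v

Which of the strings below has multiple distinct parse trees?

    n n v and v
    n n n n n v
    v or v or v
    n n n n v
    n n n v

n n v and v

n n v and v: 2 trees
n n n n n v: 1 tree
v or v or v: 1 tree
n n n n v: 1 tree
n n n v: 1 tree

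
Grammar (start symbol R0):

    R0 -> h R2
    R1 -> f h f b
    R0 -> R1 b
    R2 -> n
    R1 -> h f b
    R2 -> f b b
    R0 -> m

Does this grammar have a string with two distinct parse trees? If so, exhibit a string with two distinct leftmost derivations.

Ambiguous

Witness: h f b b

Derivation 1: R0 ⇒ h R2 ⇒ h f b b
Derivation 2: R0 ⇒ R1 b ⇒ h f b b

Two distinct leftmost derivations for the same string.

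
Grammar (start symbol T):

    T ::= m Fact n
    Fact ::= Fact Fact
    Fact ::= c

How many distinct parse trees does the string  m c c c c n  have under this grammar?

5

Parse trees for m c c c c n:
  [T m [Fact [Fact c] [Fact [Fact c] [Fact [Fact c] [Fact c]]]] n]
  [T m [Fact [Fact c] [Fact [Fact [Fact c] [Fact c]] [Fact c]]] n]
  [T m [Fact [Fact [Fact c] [Fact c]] [Fact [Fact c] [Fact c]]] n]
  [T m [Fact [Fact [Fact c] [Fact [Fact c] [Fact c]]] [Fact c]] n]
  [T m [Fact [Fact [Fact [Fact c] [Fact c]] [Fact c]] [Fact c]] n]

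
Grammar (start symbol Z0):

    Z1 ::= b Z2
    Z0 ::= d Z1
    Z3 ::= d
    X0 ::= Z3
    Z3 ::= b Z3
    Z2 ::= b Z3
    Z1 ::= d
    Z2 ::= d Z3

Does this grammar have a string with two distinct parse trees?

Only Z0, Z1, Z2, Z3 are reachable from Z0; ignoring the rest: Restricted to the reachable nonterminals, every rule has the form A → t or A → t B, and no two rules for the same A share a first terminal. The grammar encodes a DFA — one run per string.

Unambiguous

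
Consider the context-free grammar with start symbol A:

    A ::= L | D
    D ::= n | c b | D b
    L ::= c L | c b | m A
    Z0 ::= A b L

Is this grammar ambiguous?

Witness: c b

Derivation 1: A ⇒ L ⇒ c b
Derivation 2: A ⇒ D ⇒ c b

Two distinct leftmost derivations for the same string.

Ambiguous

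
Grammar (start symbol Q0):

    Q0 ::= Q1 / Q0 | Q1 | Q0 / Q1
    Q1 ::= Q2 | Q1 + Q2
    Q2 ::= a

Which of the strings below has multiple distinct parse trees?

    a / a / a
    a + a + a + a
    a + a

a / a / a: 4 trees
a + a + a + a: 1 tree
a + a: 1 tree

a / a / a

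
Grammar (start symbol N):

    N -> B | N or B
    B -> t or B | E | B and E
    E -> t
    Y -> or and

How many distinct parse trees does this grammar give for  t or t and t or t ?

3

Parse trees for t or t and t or t:
  [N [N [B t or [B [B [E t]] and [E t]]]] or [B [E t]]]
  [N [N [B [B t or [B [E t]]] and [E t]]] or [B [E t]]]
  [N [N [N [B [E t]]] or [B [B [E t]] and [E t]]] or [B [E t]]]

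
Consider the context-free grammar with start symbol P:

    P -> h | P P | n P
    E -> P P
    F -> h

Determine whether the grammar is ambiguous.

Ambiguous

Witness: h h h

Derivation 1: P ⇒ P P ⇒ h P ⇒ h P P ⇒ h h P ⇒ h h h
Derivation 2: P ⇒ P P ⇒ P P P ⇒ h P P ⇒ h h P ⇒ h h h

Two distinct leftmost derivations for the same string.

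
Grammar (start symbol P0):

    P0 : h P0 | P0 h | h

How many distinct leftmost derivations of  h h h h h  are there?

16

Parse trees for h h h h h (showing first 6 of 16):
  [P0 h [P0 h [P0 h [P0 h [P0 h]]]]]
  [P0 h [P0 h [P0 h [P0 [P0 h] h]]]]
  [P0 h [P0 h [P0 [P0 h [P0 h]] h]]]
  [P0 h [P0 h [P0 [P0 [P0 h] h] h]]]
  [P0 h [P0 [P0 h [P0 h [P0 h]]] h]]
  [P0 h [P0 [P0 h [P0 [P0 h] h]] h]]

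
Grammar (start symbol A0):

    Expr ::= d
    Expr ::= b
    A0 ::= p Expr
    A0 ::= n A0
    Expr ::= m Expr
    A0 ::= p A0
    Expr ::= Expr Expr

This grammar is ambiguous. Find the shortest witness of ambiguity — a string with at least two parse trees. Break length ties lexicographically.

p b b b

length 2: no string has ≥2 trees
length 3: no string has ≥2 trees
length 4: p b b b has 2 parse trees

Two derivations of p b b b:
  A0 ⇒ p Expr ⇒ p Expr Expr ⇒ p b Expr ⇒ p b Expr Expr ⇒ p b b Expr ⇒ p b b b
  A0 ⇒ p Expr ⇒ p Expr Expr ⇒ p Expr Expr Expr ⇒ p b Expr Expr ⇒ p b b Expr ⇒ p b b b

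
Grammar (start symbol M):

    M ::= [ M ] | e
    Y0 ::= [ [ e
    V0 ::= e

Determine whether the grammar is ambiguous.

Unambiguous

(Y0, V0 are unreachable from M, so their rules don't affect L(M).) L(M) is { openⁿ atom closeⁿ : n ≥ 0 }. The bracket depth fixes n, and the derivation is forced at every step.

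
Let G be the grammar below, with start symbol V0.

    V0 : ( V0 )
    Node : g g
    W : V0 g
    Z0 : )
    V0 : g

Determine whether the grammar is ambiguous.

Unambiguous

Only V0 is reachable from V0; ignoring the rest: Each string is a nest of matched brackets around a single atom. An opening bracket forces the recursive rule; an atom forces the base rule.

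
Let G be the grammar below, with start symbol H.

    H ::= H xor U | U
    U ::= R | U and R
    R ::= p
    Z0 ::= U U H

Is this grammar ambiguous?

Unambiguous

(Z0 is unreachable from H, so its rules don't affect L(H).) This is a standard precedence ladder (H over U over R), with each level left-recursive on its own operator ('xor' at H, 'and' at U). That structure is LR(1), hence unambiguous.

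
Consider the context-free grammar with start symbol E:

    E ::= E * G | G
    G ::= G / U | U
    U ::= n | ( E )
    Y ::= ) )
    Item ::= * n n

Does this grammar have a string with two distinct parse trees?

Only E, G, U are reachable from E; ignoring the rest: E → E * G | G  ;  G → G / U | U  — a left-associative chain with U at the bottom. Each string factors uniquely by precedence.

Unambiguous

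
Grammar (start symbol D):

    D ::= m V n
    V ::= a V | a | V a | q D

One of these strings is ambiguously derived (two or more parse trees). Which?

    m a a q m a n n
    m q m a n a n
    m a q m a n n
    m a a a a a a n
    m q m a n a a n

m a a q m a n n: 1 tree
m q m a n a n: 1 tree
m a q m a n n: 1 tree
m a a a a a a n: 32 trees
m q m a n a a n: 1 tree

m a a a a a a n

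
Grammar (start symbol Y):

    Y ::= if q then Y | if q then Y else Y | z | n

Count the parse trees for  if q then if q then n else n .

2

Parse trees for if q then if q then n else n:
  [Y if q then [Y if q then [Y n] else [Y n]]]
  [Y if q then [Y if q then [Y n]] else [Y n]]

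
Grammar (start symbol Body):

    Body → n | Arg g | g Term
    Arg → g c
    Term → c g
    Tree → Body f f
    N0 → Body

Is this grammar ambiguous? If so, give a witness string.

Witness: g c g

Derivation 1: Body ⇒ Arg g ⇒ g c g
Derivation 2: Body ⇒ g Term ⇒ g c g

Two distinct leftmost derivations for the same string.

Ambiguous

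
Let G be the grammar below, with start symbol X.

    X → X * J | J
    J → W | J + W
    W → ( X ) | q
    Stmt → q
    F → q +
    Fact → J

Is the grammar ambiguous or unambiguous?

Unambiguous

Only X, J, W are reachable from X; ignoring the rest: X → X * J | J  ;  J → J + W | W  — a left-associative chain with W at the bottom. Each string factors uniquely by precedence.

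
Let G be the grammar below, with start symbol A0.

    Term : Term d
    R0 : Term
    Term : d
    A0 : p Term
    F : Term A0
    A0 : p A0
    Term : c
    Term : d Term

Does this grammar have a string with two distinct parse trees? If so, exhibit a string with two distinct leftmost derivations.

Witness: p d d

Derivation 1: A0 ⇒ p Term ⇒ p Term d ⇒ p d d
Derivation 2: A0 ⇒ p Term ⇒ p d Term ⇒ p d d

Two distinct leftmost derivations for the same string.

Ambiguous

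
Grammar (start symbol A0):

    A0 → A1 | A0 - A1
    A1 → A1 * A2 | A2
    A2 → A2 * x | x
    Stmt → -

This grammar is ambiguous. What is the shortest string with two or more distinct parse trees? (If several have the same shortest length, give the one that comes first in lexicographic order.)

x * x

length 1: no string has ≥2 trees
length 3: x * x has 2 parse trees

Two derivations of x * x:
  A0 ⇒ A1 ⇒ A1 * A2 ⇒ A2 * A2 ⇒ x * A2 ⇒ x * x
  A0 ⇒ A1 ⇒ A2 ⇒ A2 * x ⇒ x * x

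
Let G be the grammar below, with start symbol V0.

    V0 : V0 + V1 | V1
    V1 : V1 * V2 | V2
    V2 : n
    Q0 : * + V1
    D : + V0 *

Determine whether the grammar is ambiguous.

(Q0, D are unreachable from V0, so their rules don't affect L(V0).) This is a standard precedence ladder (V0 over V1 over V2), with each level left-recursive on its own operator ('+' at V0, '*' at V1). That structure is LR(1), hence unambiguous.

Unambiguous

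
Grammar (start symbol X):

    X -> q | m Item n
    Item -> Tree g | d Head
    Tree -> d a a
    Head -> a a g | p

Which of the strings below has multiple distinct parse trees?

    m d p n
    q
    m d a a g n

m d a a g n

m d p n: 1 tree
q: 1 tree
m d a a g n: 2 trees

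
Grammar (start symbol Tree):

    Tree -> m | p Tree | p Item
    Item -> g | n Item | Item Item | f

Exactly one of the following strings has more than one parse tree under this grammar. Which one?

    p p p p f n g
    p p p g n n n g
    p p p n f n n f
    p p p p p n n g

p p p p f n g: 1 tree
p p p g n n n g: 1 tree
p p p n f n n f: 2 trees
p p p p p n n g: 1 tree

p p p n f n n f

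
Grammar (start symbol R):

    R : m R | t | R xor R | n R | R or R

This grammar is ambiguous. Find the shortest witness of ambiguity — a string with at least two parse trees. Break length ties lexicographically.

length 1: no string has ≥2 trees
length 2: no string has ≥2 trees
length 3: no string has ≥2 trees
length 4: m t or t has 2 parse trees

Two derivations of m t or t:
  R ⇒ m R ⇒ m R or R ⇒ m t or R ⇒ m t or t
  R ⇒ R or R ⇒ m R or R ⇒ m t or R ⇒ m t or t

m t or t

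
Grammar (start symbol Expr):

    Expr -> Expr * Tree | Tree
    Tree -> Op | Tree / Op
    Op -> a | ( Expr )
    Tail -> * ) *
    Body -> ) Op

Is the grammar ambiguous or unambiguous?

Only Expr, Tree, Op are reachable from Expr; ignoring the rest: The grammar is stratified — Expr handles '*' (left-recursive), Tree handles '/', Op atoms. Each operator has a fixed associativity and precedence level, so every string has one parse.

Unambiguous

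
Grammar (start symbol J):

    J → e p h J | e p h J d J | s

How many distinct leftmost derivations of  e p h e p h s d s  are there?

2

Parse trees for e p h e p h s d s:
  [J e p h [J e p h [J s] d [J s]]]
  [J e p h [J e p h [J s]] d [J s]]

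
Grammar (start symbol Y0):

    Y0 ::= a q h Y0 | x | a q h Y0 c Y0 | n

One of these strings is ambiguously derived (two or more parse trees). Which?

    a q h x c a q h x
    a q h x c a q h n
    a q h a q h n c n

a q h a q h n c n

a q h x c a q h x: 1 tree
a q h x c a q h n: 1 tree
a q h a q h n c n: 2 trees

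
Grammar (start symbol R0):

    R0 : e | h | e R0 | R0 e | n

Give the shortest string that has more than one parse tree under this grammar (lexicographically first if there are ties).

length 1: no string has ≥2 trees
length 2: e e has 2 parse trees

Two derivations of e e:
  R0 ⇒ e R0 ⇒ e e
  R0 ⇒ R0 e ⇒ e e

e e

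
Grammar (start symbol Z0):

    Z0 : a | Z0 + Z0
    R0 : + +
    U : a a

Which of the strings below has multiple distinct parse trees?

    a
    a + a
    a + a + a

a + a + a

a: 1 tree
a + a: 1 tree
a + a + a: 2 trees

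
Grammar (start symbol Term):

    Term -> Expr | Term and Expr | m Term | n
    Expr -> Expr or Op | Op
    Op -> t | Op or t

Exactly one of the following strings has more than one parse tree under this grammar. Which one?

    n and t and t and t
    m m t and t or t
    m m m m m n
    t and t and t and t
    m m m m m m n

n and t and t and t: 1 tree
m m t and t or t: 6 trees
m m m m m n: 1 tree
t and t and t and t: 1 tree
m m m m m m n: 1 tree

m m t and t or t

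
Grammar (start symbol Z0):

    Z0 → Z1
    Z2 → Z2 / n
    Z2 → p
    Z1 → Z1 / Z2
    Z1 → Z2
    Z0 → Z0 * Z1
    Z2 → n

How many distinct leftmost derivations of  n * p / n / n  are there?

Parse trees for n * p / n / n:
  [Z0 [Z0 [Z1 [Z2 n]]] * [Z1 [Z1 [Z2 p]] / [Z2 [Z2 n] / n]]]
  [Z0 [Z0 [Z1 [Z2 n]]] * [Z1 [Z1 [Z1 [Z2 p]] / [Z2 n]] / [Z2 n]]]
  [Z0 [Z0 [Z1 [Z2 n]]] * [Z1 [Z1 [Z2 [Z2 p] / n]] / [Z2 n]]]
  [Z0 [Z0 [Z1 [Z2 n]]] * [Z1 [Z2 [Z2 [Z2 p] / n] / n]]]

4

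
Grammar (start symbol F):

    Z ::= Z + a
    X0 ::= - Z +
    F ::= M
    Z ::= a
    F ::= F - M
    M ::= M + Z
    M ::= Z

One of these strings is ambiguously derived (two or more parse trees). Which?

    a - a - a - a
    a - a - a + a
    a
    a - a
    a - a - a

a - a - a + a

a - a - a - a: 1 tree
a - a - a + a: 2 trees
a: 1 tree
a - a: 1 tree
a - a - a: 1 tree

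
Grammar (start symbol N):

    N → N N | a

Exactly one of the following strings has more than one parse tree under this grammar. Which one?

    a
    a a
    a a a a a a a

a: 1 tree
a a: 1 tree
a a a a a a a: 132 trees

a a a a a a a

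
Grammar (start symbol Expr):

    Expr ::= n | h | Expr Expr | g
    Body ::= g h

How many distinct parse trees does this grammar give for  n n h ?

Parse trees for n n h:
  [Expr [Expr n] [Expr [Expr n] [Expr h]]]
  [Expr [Expr [Expr n] [Expr n]] [Expr h]]

2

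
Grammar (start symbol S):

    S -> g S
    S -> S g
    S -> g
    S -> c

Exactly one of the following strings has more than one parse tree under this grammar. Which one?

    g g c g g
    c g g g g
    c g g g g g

g g c g g: 6 trees
c g g g g: 1 tree
c g g g g g: 1 tree

g g c g g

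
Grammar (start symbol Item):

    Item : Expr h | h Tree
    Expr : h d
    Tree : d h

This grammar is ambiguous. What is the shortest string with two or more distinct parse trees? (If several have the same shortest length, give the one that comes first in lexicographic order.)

h d h

length 3: h d h has 2 parse trees

Two derivations of h d h:
  Item ⇒ Expr h ⇒ h d h
  Item ⇒ h Tree ⇒ h d h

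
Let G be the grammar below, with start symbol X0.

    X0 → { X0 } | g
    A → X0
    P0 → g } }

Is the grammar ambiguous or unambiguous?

Only X0 is reachable from X0; ignoring the rest: Each string is a nest of matched brackets around a single atom. An opening bracket forces the recursive rule; an atom forces the base rule.

Unambiguous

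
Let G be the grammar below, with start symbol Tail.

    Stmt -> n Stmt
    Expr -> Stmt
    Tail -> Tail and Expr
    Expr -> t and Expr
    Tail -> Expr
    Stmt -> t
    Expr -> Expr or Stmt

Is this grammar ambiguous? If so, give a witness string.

Ambiguous

Witness: t and t

Derivation 1: Tail ⇒ Tail and Expr ⇒ Expr and Expr ⇒ Stmt and Expr ⇒ t and Expr ⇒ t and Stmt ⇒ t and t
Derivation 2: Tail ⇒ Expr ⇒ t and Expr ⇒ t and Stmt ⇒ t and t

Two distinct leftmost derivations for the same string.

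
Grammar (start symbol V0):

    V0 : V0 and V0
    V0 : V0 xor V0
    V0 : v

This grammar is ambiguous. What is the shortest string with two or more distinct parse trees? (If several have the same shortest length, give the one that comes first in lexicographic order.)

v and v and v

length 1: no string has ≥2 trees
length 3: no string has ≥2 trees
length 5: v and v and v has 2 parse trees

Two derivations of v and v and v:
  V0 ⇒ V0 and V0 ⇒ V0 and V0 and V0 ⇒ v and V0 and V0 ⇒ v and v and V0 ⇒ v and v and v
  V0 ⇒ V0 and V0 ⇒ v and V0 ⇒ v and V0 and V0 ⇒ v and v and V0 ⇒ v and v and v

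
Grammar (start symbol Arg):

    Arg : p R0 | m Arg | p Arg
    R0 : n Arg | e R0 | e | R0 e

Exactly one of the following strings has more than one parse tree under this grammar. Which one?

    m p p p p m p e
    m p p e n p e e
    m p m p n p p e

m p p p p m p e: 1 tree
m p p e n p e e: 4 trees
m p m p n p p e: 1 tree

m p p e n p e e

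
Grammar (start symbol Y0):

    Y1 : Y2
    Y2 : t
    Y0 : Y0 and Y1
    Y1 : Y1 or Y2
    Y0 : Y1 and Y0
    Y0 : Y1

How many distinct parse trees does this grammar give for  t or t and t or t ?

2

Parse trees for t or t and t or t:
  [Y0 [Y0 [Y1 [Y1 [Y2 t]] or [Y2 t]]] and [Y1 [Y1 [Y2 t]] or [Y2 t]]]
  [Y0 [Y1 [Y1 [Y2 t]] or [Y2 t]] and [Y0 [Y1 [Y1 [Y2 t]] or [Y2 t]]]]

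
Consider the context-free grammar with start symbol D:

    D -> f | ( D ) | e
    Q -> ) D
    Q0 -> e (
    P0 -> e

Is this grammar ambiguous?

Unambiguous

(Q, Q0, P0 are unreachable from D, so their rules don't affect L(D).) L(D) is { openⁿ atom closeⁿ : n ≥ 0 }. The bracket depth fixes n, and the derivation is forced at every step.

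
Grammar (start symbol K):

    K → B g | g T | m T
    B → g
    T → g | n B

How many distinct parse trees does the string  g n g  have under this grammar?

Parse trees for g n g:
  [K g [T n [B g]]]

1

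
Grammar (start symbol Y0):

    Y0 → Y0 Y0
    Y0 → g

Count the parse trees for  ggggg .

Parse trees for ggggg (showing first 6 of 14):
  [Y0 [Y0 g] [Y0 [Y0 g] [Y0 [Y0 g] [Y0 [Y0 g] [Y0 g]]]]]
  [Y0 [Y0 g] [Y0 [Y0 g] [Y0 [Y0 [Y0 g] [Y0 g]] [Y0 g]]]]
  [Y0 [Y0 g] [Y0 [Y0 [Y0 g] [Y0 g]] [Y0 [Y0 g] [Y0 g]]]]
  [Y0 [Y0 g] [Y0 [Y0 [Y0 g] [Y0 [Y0 g] [Y0 g]]] [Y0 g]]]
  [Y0 [Y0 g] [Y0 [Y0 [Y0 [Y0 g] [Y0 g]] [Y0 g]] [Y0 g]]]
  [Y0 [Y0 [Y0 g] [Y0 g]] [Y0 [Y0 g] [Y0 [Y0 g] [Y0 g]]]]

14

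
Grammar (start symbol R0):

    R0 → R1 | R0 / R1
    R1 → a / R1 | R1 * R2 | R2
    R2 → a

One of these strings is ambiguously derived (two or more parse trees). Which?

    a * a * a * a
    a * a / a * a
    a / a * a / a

a * a * a * a: 1 tree
a * a / a * a: 1 tree
a / a * a / a: 3 trees

a / a * a / a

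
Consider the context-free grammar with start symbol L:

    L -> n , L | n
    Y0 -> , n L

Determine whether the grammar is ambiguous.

(Y0 is unreachable from L, so its rules don't affect L(L).) The reachable grammar is A → atom sep A | atom. Each atom is followed by either the separator (recurse) or end-of-string (stop) — no choice point.

Unambiguous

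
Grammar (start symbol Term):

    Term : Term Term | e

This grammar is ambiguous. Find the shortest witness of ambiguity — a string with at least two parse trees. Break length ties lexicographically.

e e e

length 1: no string has ≥2 trees
length 2: no string has ≥2 trees
length 3: e e e has 2 parse trees

Two derivations of e e e:
  Term ⇒ Term Term ⇒ Term Term Term ⇒ e Term Term ⇒ e e Term ⇒ e e e
  Term ⇒ Term Term ⇒ e Term ⇒ e Term Term ⇒ e e Term ⇒ e e e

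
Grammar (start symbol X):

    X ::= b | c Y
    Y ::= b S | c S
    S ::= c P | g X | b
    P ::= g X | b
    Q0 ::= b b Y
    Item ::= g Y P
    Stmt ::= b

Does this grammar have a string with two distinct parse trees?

Only X, Y, S, P are reachable from X; ignoring the rest: Restricted to the reachable nonterminals, every rule has the form A → t or A → t B, and no two rules for the same A share a first terminal. The grammar encodes a DFA — one run per string.

Unambiguous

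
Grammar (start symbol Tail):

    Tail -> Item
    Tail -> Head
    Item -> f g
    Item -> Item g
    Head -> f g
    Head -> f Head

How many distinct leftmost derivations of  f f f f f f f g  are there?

Parse trees for f f f f f f f g:
  [Tail [Head f [Head f [Head f [Head f [Head f [Head f [Head f g]]]]]]]]

1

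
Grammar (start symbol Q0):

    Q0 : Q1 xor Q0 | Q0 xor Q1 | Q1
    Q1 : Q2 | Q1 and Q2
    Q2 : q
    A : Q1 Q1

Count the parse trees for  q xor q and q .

2

Parse trees for q xor q and q:
  [Q0 [Q1 [Q2 q]] xor [Q0 [Q1 [Q1 [Q2 q]] and [Q2 q]]]]
  [Q0 [Q0 [Q1 [Q2 q]]] xor [Q1 [Q1 [Q2 q]] and [Q2 q]]]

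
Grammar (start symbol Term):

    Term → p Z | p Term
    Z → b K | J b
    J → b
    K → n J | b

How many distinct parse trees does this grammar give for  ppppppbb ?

Parse trees for ppppppbb:
  [Term p [Term p [Term p [Term p [Term p [Term p [Z b [K b]]]]]]]]
  [Term p [Term p [Term p [Term p [Term p [Term p [Z [J b] b]]]]]]]

2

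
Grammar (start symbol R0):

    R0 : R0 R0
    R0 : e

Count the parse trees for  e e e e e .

14

Parse trees for e e e e e (showing first 6 of 14):
  [R0 [R0 e] [R0 [R0 e] [R0 [R0 e] [R0 [R0 e] [R0 e]]]]]
  [R0 [R0 e] [R0 [R0 e] [R0 [R0 [R0 e] [R0 e]] [R0 e]]]]
  [R0 [R0 e] [R0 [R0 [R0 e] [R0 e]] [R0 [R0 e] [R0 e]]]]
  [R0 [R0 e] [R0 [R0 [R0 e] [R0 [R0 e] [R0 e]]] [R0 e]]]
  [R0 [R0 e] [R0 [R0 [R0 [R0 e] [R0 e]] [R0 e]] [R0 e]]]
  [R0 [R0 [R0 e] [R0 e]] [R0 [R0 e] [R0 [R0 e] [R0 e]]]]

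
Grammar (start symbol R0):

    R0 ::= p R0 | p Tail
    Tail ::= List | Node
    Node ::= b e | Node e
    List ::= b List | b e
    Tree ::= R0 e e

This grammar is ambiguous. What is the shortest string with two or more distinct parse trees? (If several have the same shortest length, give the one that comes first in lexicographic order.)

length 3: p b e has 2 parse trees

Two derivations of p b e:
  R0 ⇒ p Tail ⇒ p List ⇒ p b e
  R0 ⇒ p Tail ⇒ p Node ⇒ p b e

p b e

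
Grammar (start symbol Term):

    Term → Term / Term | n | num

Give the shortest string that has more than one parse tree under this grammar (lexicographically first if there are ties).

length 1: no string has ≥2 trees
length 3: no string has ≥2 trees
length 5: n / n / n has 2 parse trees

Two derivations of n / n / n:
  Term ⇒ Term / Term ⇒ Term / Term / Term ⇒ n / Term / Term ⇒ n / n / Term ⇒ n / n / n
  Term ⇒ Term / Term ⇒ n / Term ⇒ n / Term / Term ⇒ n / n / Term ⇒ n / n / n

n / n / n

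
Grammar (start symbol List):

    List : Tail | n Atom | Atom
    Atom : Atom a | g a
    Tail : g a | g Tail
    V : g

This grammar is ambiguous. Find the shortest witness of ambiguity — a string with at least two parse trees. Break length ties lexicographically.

length 2: g a has 2 parse trees

Two derivations of g a:
  List ⇒ Tail ⇒ g a
  List ⇒ Atom ⇒ g a

g a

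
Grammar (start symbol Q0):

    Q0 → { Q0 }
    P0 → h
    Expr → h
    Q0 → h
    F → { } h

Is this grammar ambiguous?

Only Q0 is reachable from Q0; ignoring the rest: L(Q0) is { openⁿ atom closeⁿ : n ≥ 0 }. The bracket depth fixes n, and the derivation is forced at every step.

Unambiguous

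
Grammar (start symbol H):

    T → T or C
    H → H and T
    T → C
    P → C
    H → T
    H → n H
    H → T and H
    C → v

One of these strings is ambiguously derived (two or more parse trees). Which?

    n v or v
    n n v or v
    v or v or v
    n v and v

n v or v: 1 tree
n n v or v: 1 tree
v or v or v: 1 tree
n v and v: 3 trees

n v and v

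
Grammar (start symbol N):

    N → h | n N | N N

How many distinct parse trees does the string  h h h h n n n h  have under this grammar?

14

Parse trees for h h h h n n n h (showing first 6 of 14):
  [N [N h] [N [N h] [N [N h] [N [N h] [N n [N n [N n [N h]]]]]]]]
  [N [N h] [N [N h] [N [N [N h] [N h]] [N n [N n [N n [N h]]]]]]]
  [N [N h] [N [N [N h] [N h]] [N [N h] [N n [N n [N n [N h]]]]]]]
  [N [N h] [N [N [N h] [N [N h] [N h]]] [N n [N n [N n [N h]]]]]]
  [N [N h] [N [N [N [N h] [N h]] [N h]] [N n [N n [N n [N h]]]]]]
  [N [N [N h] [N h]] [N [N h] [N [N h] [N n [N n [N n [N h]]]]]]]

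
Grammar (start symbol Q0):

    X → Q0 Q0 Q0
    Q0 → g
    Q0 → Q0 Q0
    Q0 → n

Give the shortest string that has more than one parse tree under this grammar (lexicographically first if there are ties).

length 1: no string has ≥2 trees
length 2: no string has ≥2 trees
length 3: g g g has 2 parse trees

Two derivations of g g g:
  Q0 ⇒ Q0 Q0 ⇒ g Q0 ⇒ g Q0 Q0 ⇒ g g Q0 ⇒ g g g
  Q0 ⇒ Q0 Q0 ⇒ Q0 Q0 Q0 ⇒ g Q0 Q0 ⇒ g g Q0 ⇒ g g g

g g g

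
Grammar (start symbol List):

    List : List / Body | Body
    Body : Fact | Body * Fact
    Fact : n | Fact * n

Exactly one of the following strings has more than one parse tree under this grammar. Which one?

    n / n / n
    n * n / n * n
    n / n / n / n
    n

n / n / n: 1 tree
n * n / n * n: 4 trees
n / n / n / n: 1 tree
n: 1 tree

n * n / n * n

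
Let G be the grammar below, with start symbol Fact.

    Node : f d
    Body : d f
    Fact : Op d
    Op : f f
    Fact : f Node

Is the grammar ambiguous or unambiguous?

Ambiguous

Witness: f f d

Derivation 1: Fact ⇒ Op d ⇒ f f d
Derivation 2: Fact ⇒ f Node ⇒ f f d

Two distinct leftmost derivations for the same string.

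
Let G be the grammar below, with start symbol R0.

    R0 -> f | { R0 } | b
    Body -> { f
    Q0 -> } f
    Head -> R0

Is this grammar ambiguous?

Unambiguous

Only R0 is reachable from R0; ignoring the rest: L(R0) is { openⁿ atom closeⁿ : n ≥ 0 }. The bracket depth fixes n, and the derivation is forced at every step.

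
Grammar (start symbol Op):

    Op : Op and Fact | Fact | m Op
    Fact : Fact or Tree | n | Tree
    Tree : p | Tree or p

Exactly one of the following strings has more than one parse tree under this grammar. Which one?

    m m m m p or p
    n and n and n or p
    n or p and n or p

m m m m p or p: 2 trees
n and n and n or p: 1 tree
n or p and n or p: 1 tree

m m m m p or p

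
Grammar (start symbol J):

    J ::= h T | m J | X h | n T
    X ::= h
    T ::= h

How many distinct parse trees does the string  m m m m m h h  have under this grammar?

2

Parse trees for m m m m m h h:
  [J m [J m [J m [J m [J m [J h [T h]]]]]]]
  [J m [J m [J m [J m [J m [J [X h] h]]]]]]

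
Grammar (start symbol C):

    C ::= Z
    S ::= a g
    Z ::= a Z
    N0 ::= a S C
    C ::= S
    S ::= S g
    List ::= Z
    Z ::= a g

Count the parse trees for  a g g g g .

Parse trees for a g g g g:
  [C [S [S [S [S a g] g] g] g]]

1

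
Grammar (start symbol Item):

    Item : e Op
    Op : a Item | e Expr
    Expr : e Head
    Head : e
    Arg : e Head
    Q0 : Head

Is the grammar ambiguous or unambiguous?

Only Item, Op, Expr, Head are reachable from Item; ignoring the rest: Each reachable nonterminal has at most one production per leading terminal, and all productions are right-linear; the derivation is determined token-by-token.

Unambiguous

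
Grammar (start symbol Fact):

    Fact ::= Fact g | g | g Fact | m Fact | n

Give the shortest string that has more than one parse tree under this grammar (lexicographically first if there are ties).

length 1: no string has ≥2 trees
length 2: g g has 2 parse trees

Two derivations of g g:
  Fact ⇒ Fact g ⇒ g g
  Fact ⇒ g Fact ⇒ g g

g g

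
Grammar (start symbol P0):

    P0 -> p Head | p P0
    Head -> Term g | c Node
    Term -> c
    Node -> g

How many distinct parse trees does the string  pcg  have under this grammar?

2

Parse trees for pcg:
  [P0 p [Head [Term c] g]]
  [P0 p [Head c [Node g]]]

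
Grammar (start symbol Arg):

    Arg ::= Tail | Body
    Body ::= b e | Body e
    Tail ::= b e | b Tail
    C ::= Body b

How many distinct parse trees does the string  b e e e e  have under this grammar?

1

Parse trees for b e e e e:
  [Arg [Body [Body [Body [Body b e] e] e] e]]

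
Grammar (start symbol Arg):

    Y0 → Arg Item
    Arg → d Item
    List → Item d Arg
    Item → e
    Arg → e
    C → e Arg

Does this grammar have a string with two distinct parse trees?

Only Arg, Item are reachable from Arg; ignoring the rest: The reachable rules are right-linear with at most one rule per (nonterminal, next-terminal) pair. Each input token forces the next rule, so parsing is deterministic.

Unambiguous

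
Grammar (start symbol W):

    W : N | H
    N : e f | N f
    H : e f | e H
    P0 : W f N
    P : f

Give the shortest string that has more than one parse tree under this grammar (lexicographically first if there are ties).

length 2: e f has 2 parse trees

Two derivations of e f:
  W ⇒ N ⇒ e f
  W ⇒ H ⇒ e f

e f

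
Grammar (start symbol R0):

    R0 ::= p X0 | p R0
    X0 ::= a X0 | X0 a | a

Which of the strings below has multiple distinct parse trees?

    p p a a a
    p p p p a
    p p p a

p p a a a: 4 trees
p p p p a: 1 tree
p p p a: 1 tree

p p a a a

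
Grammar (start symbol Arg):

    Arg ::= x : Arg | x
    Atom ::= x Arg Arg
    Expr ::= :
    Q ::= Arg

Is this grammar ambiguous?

Unambiguous

Only Arg is reachable from Arg; ignoring the rest: The reachable grammar is A → atom sep A | atom. Each atom is followed by either the separator (recurse) or end-of-string (stop) — no choice point.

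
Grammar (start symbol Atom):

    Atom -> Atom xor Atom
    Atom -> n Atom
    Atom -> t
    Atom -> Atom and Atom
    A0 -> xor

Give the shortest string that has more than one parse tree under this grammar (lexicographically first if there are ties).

n t and t

length 1: no string has ≥2 trees
length 2: no string has ≥2 trees
length 3: no string has ≥2 trees
length 4: n t and t has 2 parse trees

Two derivations of n t and t:
  Atom ⇒ n Atom ⇒ n Atom and Atom ⇒ n t and Atom ⇒ n t and t
  Atom ⇒ Atom and Atom ⇒ n Atom and Atom ⇒ n t and Atom ⇒ n t and t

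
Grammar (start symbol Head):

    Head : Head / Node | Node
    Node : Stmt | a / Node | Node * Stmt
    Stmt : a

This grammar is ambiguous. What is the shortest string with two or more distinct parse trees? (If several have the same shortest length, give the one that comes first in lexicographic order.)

a / a

length 1: no string has ≥2 trees
length 3: a / a has 2 parse trees

Two derivations of a / a:
  Head ⇒ Head / Node ⇒ Node / Node ⇒ Stmt / Node ⇒ a / Node ⇒ a / Stmt ⇒ a / a
  Head ⇒ Node ⇒ a / Node ⇒ a / Stmt ⇒ a / a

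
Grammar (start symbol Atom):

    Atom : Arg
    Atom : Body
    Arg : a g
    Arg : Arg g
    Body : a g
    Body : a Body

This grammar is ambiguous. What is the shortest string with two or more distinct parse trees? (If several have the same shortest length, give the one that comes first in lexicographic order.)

length 2: a g has 2 parse trees

Two derivations of a g:
  Atom ⇒ Arg ⇒ a g
  Atom ⇒ Body ⇒ a g

a g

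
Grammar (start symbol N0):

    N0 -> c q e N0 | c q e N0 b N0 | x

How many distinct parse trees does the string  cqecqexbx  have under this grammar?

2

Parse trees for cqecqexbx:
  [N0 c q e [N0 c q e [N0 x] b [N0 x]]]
  [N0 c q e [N0 c q e [N0 x]] b [N0 x]]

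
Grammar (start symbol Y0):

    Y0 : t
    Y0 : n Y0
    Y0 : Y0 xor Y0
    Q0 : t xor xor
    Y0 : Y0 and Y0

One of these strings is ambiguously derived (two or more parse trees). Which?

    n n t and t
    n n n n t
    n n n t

n n t and t: 3 trees
n n n n t: 1 tree
n n n t: 1 tree

n n t and t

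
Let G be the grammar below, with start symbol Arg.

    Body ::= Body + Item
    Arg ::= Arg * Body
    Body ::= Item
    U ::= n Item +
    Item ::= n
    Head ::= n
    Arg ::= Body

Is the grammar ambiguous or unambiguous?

Unambiguous

Only Arg, Body, Item are reachable from Arg; ignoring the rest: This is a standard precedence ladder (Arg over Body over Item), with each level left-recursive on its own operator ('*' at Arg, '+' at Body). That structure is LR(1), hence unambiguous.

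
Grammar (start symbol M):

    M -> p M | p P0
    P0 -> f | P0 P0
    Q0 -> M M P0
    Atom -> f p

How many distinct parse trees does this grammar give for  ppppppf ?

Parse trees for ppppppf:
  [M p [M p [M p [M p [M p [M p [P0 f]]]]]]]

1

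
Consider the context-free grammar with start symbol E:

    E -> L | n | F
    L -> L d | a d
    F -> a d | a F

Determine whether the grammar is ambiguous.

Witness: a d

Derivation 1: E ⇒ L ⇒ a d
Derivation 2: E ⇒ F ⇒ a d

Two distinct leftmost derivations for the same string.

Ambiguous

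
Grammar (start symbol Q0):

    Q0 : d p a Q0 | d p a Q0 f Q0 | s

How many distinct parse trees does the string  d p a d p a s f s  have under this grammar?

Parse trees for d p a d p a s f s:
  [Q0 d p a [Q0 d p a [Q0 s] f [Q0 s]]]
  [Q0 d p a [Q0 d p a [Q0 s]] f [Q0 s]]

2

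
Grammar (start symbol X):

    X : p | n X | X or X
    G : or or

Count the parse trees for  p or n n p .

1

Parse trees for p or n n p:
  [X [X p] or [X n [X n [X p]]]]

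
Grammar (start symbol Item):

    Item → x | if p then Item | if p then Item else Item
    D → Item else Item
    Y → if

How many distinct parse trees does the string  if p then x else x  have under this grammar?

Parse trees for if p then x else x:
  [Item if p then [Item x] else [Item x]]

1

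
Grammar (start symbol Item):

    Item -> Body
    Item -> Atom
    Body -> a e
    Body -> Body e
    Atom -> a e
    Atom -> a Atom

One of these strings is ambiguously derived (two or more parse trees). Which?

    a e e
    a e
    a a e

a e e: 1 tree
a e: 2 trees
a a e: 1 tree

a e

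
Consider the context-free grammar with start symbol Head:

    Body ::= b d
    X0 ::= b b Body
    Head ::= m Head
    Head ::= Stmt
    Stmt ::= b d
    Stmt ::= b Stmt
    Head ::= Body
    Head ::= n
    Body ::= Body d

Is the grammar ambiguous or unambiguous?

Ambiguous

Witness: b d

Derivation 1: Head ⇒ Stmt ⇒ b d
Derivation 2: Head ⇒ Body ⇒ b d

Two distinct leftmost derivations for the same string.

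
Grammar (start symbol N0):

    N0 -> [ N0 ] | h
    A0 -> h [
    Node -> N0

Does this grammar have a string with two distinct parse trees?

Only N0 is reachable from N0; ignoring the rest: Each string is a nest of matched brackets around a single atom. An opening bracket forces the recursive rule; an atom forces the base rule.

Unambiguous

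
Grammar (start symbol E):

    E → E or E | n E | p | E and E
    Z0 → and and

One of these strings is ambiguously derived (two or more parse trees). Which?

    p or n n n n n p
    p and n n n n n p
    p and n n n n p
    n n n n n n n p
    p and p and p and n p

p or n n n n n p: 1 tree
p and n n n n n p: 1 tree
p and n n n n p: 1 tree
n n n n n n n p: 1 tree
p and p and p and n p: 5 trees

p and p and p and n p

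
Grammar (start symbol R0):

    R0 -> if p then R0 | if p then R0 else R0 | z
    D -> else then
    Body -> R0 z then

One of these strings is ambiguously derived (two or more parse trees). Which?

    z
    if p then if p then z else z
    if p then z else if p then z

if p then if p then z else z

z: 1 tree
if p then if p then z else z: 2 trees
if p then z else if p then z: 1 tree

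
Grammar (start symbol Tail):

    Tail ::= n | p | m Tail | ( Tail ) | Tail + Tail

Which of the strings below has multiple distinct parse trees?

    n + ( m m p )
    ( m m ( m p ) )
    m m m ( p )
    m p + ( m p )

m p + ( m p )

n + ( m m p ): 1 tree
( m m ( m p ) ): 1 tree
m m m ( p ): 1 tree
m p + ( m p ): 2 trees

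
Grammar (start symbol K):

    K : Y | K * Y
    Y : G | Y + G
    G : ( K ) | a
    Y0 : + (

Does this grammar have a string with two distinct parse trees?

Unambiguous

Only K, Y, G are reachable from K; ignoring the rest: This is a standard precedence ladder (K over Y over G), with each level left-recursive on its own operator ('*' at K, '+' at Y). That structure is LR(1), hence unambiguous.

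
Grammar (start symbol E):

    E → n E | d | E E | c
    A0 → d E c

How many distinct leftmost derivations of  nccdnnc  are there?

Parse trees for nccdnnc (showing first 6 of 14):
  [E n [E [E c] [E [E c] [E [E d] [E n [E n [E c]]]]]]]
  [E n [E [E c] [E [E [E c] [E d]] [E n [E n [E c]]]]]]
  [E n [E [E [E c] [E c]] [E [E d] [E n [E n [E c]]]]]]
  [E n [E [E [E c] [E [E c] [E d]]] [E n [E n [E c]]]]]
  [E n [E [E [E [E c] [E c]] [E d]] [E n [E n [E c]]]]]
  [E [E n [E c]] [E [E c] [E [E d] [E n [E n [E c]]]]]]

14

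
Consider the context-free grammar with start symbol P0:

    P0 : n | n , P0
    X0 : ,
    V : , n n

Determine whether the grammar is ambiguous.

Unambiguous

(X0, V are unreachable from P0, so their rules don't affect L(P0).) Right-recursive list with a separator: after each atom, whether the separator follows determines the rule. One parse per string.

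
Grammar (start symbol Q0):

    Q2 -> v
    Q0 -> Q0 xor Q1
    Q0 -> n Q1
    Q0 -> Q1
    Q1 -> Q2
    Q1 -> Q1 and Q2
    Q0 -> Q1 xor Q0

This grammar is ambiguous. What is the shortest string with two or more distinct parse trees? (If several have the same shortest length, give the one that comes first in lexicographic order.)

v xor v

length 1: no string has ≥2 trees
length 2: no string has ≥2 trees
length 3: v xor v has 2 parse trees

Two derivations of v xor v:
  Q0 ⇒ Q0 xor Q1 ⇒ Q1 xor Q1 ⇒ Q2 xor Q1 ⇒ v xor Q1 ⇒ v xor Q2 ⇒ v xor v
  Q0 ⇒ Q1 xor Q0 ⇒ Q2 xor Q0 ⇒ v xor Q0 ⇒ v xor Q1 ⇒ v xor Q2 ⇒ v xor v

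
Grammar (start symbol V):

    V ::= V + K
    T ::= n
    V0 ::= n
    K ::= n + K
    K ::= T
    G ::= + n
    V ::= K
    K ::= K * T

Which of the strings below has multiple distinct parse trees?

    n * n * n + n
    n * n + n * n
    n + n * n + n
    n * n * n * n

n * n * n + n: 1 tree
n * n + n * n: 1 tree
n + n * n + n: 3 trees
n * n * n * n: 1 tree

n + n * n + n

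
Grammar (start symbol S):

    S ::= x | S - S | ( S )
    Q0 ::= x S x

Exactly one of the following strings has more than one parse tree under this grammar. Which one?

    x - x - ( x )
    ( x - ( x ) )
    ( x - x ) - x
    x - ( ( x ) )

x - x - ( x )

x - x - ( x ): 2 trees
( x - ( x ) ): 1 tree
( x - x ) - x: 1 tree
x - ( ( x ) ): 1 tree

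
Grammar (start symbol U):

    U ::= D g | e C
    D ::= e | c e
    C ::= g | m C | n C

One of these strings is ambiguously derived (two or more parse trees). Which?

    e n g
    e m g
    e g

e n g: 1 tree
e m g: 1 tree
e g: 2 trees

e g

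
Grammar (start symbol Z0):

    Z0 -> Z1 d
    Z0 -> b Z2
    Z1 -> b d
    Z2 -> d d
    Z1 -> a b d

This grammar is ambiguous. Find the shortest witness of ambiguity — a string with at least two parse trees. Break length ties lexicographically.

length 3: b d d has 2 parse trees

Two derivations of b d d:
  Z0 ⇒ Z1 d ⇒ b d d
  Z0 ⇒ b Z2 ⇒ b d d

b d d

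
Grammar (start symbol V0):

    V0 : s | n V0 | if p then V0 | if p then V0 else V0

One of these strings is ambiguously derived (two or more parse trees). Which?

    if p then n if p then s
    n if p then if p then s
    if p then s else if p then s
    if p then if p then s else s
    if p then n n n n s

if p then if p then s else s

if p then n if p then s: 1 tree
n if p then if p then s: 1 tree
if p then s else if p then s: 1 tree
if p then if p then s else s: 2 trees
if p then n n n n s: 1 tree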